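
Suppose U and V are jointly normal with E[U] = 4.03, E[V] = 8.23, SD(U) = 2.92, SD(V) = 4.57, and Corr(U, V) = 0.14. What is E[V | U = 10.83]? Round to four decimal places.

9.7199

E[V | U=x] = μ_V + ρ(σ_V/σ_U)(x − μ_U) for jointly normal variables.
E[V | U=10.83] = 8.23 + (0.14)·(4.57/2.92)·(10.83 − (4.03)) = 8.23 + (0.21911)·(6.8) = 9.7199.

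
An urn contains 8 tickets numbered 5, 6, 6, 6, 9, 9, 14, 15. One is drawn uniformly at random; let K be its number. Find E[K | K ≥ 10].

29/2

P(K ≥ 10) = 1/4.
Σ over the event: 14·1/8 + 15·1/8 = 29/8.
E[K | K ≥ 10] = (29/8) / (1/4) = 29/2.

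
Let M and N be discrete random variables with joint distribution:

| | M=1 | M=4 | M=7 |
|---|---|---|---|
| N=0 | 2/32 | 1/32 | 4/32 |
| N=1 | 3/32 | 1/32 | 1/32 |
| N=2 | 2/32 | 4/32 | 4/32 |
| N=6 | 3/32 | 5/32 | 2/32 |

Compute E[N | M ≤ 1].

P(M ≤ 1) = 5/16.
Σ N·P over the event = 0·(2/32) + 1·(3/32) + 2·(2/32) + 6·(3/32) = 25/32.
E[N | M ≤ 1] = (25/32) / (5/16) = 5/2.

5/2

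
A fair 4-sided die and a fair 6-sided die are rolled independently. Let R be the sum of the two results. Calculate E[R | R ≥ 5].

62/9

P(R ≥ 5) = 3/4.
Σ over the event: 5·1/6 + 6·1/6 + 7·1/6 + 8·1/8 + 9·1/12 + 10·1/24 = 31/6.
E[R | R ≥ 5] = (31/6) / (3/4) = 62/9.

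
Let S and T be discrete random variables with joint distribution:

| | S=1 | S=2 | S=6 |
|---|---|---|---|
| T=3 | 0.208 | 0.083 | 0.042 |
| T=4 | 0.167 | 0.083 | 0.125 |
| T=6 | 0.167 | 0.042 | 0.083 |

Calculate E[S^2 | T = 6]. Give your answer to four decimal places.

P(T = 6) = 0.292.
Summing S^2·P(S=x,T=y) over the conditioning event gives 3.323.
E[S^2 | T = 6] = (3.323) / (0.292) = 11.3801.

11.3801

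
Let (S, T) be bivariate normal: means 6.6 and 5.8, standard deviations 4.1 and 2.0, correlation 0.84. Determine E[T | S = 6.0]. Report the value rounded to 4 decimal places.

E[T | S=x] = μ_T + ρ(σ_T/σ_S)(x − μ_S) for jointly normal variables.
E[T | S=6.0] = 5.8 + (0.84)·(2.0/4.1)·(6.0 − (6.6)) = 5.8 + (0.40976)·(-0.6) = 5.5541.

5.5541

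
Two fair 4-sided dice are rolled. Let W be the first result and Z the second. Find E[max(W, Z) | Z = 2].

11/4

Outcomes with Z = 2: (1,2), (2,2), (3,2), (4,2), each with probability 1/16.
E[max(W, Z) | Z = 2] = (2 + 2 + 3 + 4) / 4 = 11/4.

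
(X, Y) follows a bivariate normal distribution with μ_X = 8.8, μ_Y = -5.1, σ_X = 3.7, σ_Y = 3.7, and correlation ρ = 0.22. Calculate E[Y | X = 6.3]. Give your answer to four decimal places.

-5.6500

For a bivariate normal, E[Y | X=x] = μ_Y + ρ·(σ_Y/σ_X)·(x − μ_X).
E[Y | X=6.3] = -5.1 + (0.22)·(3.7/3.7)·(6.3 − (8.8)) = -5.1 + (0.22)·(-2.5) = -5.6500.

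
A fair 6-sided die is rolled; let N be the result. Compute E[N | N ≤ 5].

Given N ≤ 5, N is equally likely to be any of {1, 2, 3, 4, 5}.
E[N | N ≤ 5] = (1 + 2 + 3 + 4 + 5) / 5 = 3.

3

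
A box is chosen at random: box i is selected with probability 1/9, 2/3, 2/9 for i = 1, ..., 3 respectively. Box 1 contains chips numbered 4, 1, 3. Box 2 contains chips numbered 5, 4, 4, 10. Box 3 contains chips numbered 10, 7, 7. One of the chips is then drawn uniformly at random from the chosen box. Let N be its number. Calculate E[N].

E[N | box 1] = (4+1+3)/3 = 8/3.
E[N | box 2] = (5+4+4+10)/4 = 23/4.
E[N | box 3] = (10+7+7)/3 = 8.
By the law of total expectation,
E[N] = (1/9)·(8/3) + (2/3)·(23/4) + (2/9)·(8) = 319/54.

319/54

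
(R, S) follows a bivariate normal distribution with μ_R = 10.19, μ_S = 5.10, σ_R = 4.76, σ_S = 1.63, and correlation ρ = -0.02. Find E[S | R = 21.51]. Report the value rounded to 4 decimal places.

5.0225

E[S | R=x] = μ_S + ρ(σ_S/σ_R)(x − μ_R) for jointly normal variables.
E[S | R=21.51] = 5.10 + (-0.02)·(1.63/4.76)·(21.51 − (10.19)) = 5.10 + (-0.0068487)·(11.32) = 5.0225.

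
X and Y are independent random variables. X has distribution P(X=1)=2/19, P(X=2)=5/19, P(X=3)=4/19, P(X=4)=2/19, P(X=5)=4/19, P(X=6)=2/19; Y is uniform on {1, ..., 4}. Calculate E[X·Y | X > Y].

P(X > Y) = 43/76.
Summing XY·P(x,y) over outcomes with X > Y gives 207/38.
E[X·Y | X > Y] = (207/38) / (43/76) = 414/43.

414/43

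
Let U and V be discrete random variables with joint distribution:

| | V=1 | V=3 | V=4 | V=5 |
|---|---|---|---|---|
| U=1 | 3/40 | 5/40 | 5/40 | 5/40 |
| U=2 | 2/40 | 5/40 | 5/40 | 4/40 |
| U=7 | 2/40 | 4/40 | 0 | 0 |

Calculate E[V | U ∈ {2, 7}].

P(U ∈ {2, 7}) = 11/20.
Summing V·P(U=x,V=y) over the conditioning event gives 71/40.
E[V | U ∈ {2, 7}] = (71/40) / (11/20) = 71/22.

71/22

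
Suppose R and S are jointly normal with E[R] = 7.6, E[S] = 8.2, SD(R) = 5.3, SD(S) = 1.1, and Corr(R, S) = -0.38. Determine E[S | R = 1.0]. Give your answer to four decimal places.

E[S | R=x] = μ_S + ρ(σ_S/σ_R)(x − μ_R) for jointly normal variables.
E[S | R=1.0] = 8.2 + (-0.38)·(1.1/5.3)·(1.0 − (7.6)) = 8.2 + (-0.078868)·(-6.6) = 8.7205.

8.7205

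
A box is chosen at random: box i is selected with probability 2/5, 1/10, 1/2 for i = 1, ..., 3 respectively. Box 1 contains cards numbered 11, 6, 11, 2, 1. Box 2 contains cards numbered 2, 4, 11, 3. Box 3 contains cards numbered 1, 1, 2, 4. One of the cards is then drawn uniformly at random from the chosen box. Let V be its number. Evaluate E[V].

E[V | box 1] = (11+6+11+2+1)/5 = 31/5.
E[V | box 2] = (2+4+11+3)/4 = 5.
E[V | box 3] = (1+1+2+4)/4 = 2.
By the law of total expectation,
E[V] = (2/5)·(31/5) + (1/10)·(5) + (1/2)·(2) = 199/50.

199/50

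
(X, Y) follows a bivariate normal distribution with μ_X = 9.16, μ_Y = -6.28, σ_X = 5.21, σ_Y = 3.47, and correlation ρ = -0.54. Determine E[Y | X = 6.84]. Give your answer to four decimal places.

-5.4456

The regression of Y on X has slope ρ·σ_Y/σ_X and passes through (μ_X, μ_Y).
E[Y | X=6.84] = -6.28 + (-0.54)·(3.47/5.21)·(6.84 − (9.16)) = -6.28 + (-0.35965)·(-2.32) = -5.4456.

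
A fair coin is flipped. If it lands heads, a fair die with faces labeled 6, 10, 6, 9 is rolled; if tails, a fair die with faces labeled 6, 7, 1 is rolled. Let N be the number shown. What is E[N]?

E[N | heads] = (6+10+6+9)/4 = 31/4.
E[N | tails] = (6+7+1)/3 = 14/3.
E[N] = (1/2)·(31/4) + (1/2)·(14/3) = 149/24.

149/24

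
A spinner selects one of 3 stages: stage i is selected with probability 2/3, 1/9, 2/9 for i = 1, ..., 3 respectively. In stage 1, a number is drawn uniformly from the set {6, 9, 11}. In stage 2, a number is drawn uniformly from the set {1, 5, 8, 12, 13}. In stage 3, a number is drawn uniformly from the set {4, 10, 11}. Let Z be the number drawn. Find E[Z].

1147/135

E[Z | stage 1] = (6+9+11)/3 = 26/3.
E[Z | stage 2] = (1+5+8+12+13)/5 = 39/5.
E[Z | stage 3] = (4+10+11)/3 = 25/3.
E[Z] = (2/3)·(26/3) + (1/9)·(39/5) + (2/9)·(25/3) = 1147/135.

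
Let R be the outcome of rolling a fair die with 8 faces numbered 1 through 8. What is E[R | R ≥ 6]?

Given R ≥ 6, R is equally likely to be any of {6, 7, 8}.
E[R | R ≥ 6] = (6 + 7 + 8) / 3 = 7.

7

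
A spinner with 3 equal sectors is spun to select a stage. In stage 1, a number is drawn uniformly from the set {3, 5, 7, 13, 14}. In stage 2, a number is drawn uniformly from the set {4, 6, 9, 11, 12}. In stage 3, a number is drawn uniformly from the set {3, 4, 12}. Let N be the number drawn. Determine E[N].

347/45

E[N | stage 1] = (3+5+7+13+14)/5 = 42/5.
E[N | stage 2] = (4+6+9+11+12)/5 = 42/5.
E[N | stage 3] = (3+4+12)/3 = 19/3.
By the law of total expectation,
E[N] = (1/3)·(42/5) + (1/3)·(42/5) + (1/3)·(19/3) = 347/45.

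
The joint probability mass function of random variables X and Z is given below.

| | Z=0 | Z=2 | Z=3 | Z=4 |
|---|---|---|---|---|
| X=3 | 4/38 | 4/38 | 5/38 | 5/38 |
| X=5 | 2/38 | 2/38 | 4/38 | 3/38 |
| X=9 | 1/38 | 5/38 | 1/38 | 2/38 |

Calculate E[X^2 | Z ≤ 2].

P(Z ≤ 2) = 9/19.
Σ X^2·P over the event = 9·(4/38) + 9·(4/38) + 25·(2/38) + 25·(2/38) + 81·(1/38) + 81·(5/38) = 329/19.
E[X^2 | Z ≤ 2] = (329/19) / (9/19) = 329/9.

329/9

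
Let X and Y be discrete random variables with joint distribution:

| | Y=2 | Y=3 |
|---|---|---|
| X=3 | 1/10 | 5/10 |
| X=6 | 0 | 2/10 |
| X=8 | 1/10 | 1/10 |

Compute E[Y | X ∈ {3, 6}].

23/8

P(X ∈ {3, 6}) = 4/5.
Summing Y·P(X=x,Y=y) over the conditioning event gives 23/10.
E[Y | X ∈ {3, 6}] = (23/10) / (4/5) = 23/8.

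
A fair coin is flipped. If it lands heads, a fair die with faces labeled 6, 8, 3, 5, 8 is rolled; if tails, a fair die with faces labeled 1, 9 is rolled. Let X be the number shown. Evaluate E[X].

E[X | heads] = (6+8+3+5+8)/5 = 6.
E[X | tails] = (1+9)/2 = 5.
By the law of total expectation,
E[X] = (1/2)·(6) + (1/2)·(5) = 11/2.

11/2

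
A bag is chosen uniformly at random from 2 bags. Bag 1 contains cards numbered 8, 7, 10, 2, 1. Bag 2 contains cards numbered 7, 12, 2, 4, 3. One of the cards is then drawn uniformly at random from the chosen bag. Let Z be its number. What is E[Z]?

28/5

E[Z | bag 1] = (8+7+10+2+1)/5 = 28/5.
E[Z | bag 2] = (7+12+2+4+3)/5 = 28/5.
By the law of total expectation,
E[Z] = (1/2)·(28/5) + (1/2)·(28/5) = 28/5.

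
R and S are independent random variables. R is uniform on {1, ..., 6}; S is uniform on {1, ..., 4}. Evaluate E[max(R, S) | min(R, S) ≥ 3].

P(min(R, S) ≥ 3) = 1/3.
Summing max(R,S)·P(x,y) over outcomes with min(R, S) ≥ 3 gives 37/24.
E[max(R, S) | min(R, S) ≥ 3] = (37/24) / (1/3) = 37/8.

37/8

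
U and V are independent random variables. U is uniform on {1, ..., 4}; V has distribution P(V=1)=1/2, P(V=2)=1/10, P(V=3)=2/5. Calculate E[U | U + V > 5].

32/9

P(U + V > 5) = 9/40.
Summing U·P(x,y) over outcomes with U + V > 5 gives 4/5.
E[U | U + V > 5] = (4/5) / (9/40) = 32/9.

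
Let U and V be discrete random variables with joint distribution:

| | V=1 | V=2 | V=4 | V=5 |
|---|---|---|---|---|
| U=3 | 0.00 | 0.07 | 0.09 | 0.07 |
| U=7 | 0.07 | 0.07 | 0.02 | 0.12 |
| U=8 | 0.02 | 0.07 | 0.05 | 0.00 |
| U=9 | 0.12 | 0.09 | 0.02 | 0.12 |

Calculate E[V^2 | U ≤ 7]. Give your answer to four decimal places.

P(U ≤ 7) = 0.51.
Σ V^2·P over the event = 4·(0.07) + 16·(0.09) + 25·(0.07) + 1·(0.07) + 4·(0.07) + 16·(0.02) + 25·(0.12) = 7.14.
E[V^2 | U ≤ 7] = (7.14) / (0.51) = 14.0000.

14.0000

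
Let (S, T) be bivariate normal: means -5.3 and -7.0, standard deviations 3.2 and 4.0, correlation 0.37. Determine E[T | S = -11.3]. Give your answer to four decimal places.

-9.7750

E[T | S=x] = μ_T + ρ(σ_T/σ_S)(x − μ_S) for jointly normal variables.
E[T | S=-11.3] = -7.0 + (0.37)·(4.0/3.2)·(-11.3 − (-5.3)) = -7.0 + (0.4625)·(-6) = -9.7750.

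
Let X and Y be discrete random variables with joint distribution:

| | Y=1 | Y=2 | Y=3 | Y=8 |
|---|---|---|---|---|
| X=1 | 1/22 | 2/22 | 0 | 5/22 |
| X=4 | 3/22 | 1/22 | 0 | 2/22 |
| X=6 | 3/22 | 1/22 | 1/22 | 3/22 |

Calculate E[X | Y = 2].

P(Y = 2) = 2/11.
Σ X·P over the event = 1·(2/22) + 4·(1/22) + 6·(1/22) = 6/11.
E[X | Y = 2] = (6/11) / (2/11) = 3.

3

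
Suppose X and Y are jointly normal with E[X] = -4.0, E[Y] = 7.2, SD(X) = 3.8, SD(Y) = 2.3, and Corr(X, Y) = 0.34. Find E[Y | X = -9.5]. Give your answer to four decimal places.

For a bivariate normal, E[Y | X=x] = μ_Y + ρ·(σ_Y/σ_X)·(x − μ_X).
E[Y | X=-9.5] = 7.2 + (0.34)·(2.3/3.8)·(-9.5 − (-4.0)) = 7.2 + (0.20579)·(-5.5) = 6.0682.

6.0682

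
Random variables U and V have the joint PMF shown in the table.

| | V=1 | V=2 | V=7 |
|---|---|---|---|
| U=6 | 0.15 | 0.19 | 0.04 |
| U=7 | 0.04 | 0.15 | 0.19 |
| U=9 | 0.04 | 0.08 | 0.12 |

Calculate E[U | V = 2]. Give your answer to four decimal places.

P(V = 2) = 0.42.
Summing U·P(U=x,V=y) over the conditioning event gives 2.91.
E[U | V = 2] = (2.91) / (0.42) = 6.9286.

6.9286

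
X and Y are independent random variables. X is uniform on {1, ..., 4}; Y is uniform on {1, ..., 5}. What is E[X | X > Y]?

10/3

P(X > Y) = 3/10.
Summing X·P(x,y) over outcomes with X > Y gives 1.
E[X | X > Y] = (1) / (3/10) = 10/3.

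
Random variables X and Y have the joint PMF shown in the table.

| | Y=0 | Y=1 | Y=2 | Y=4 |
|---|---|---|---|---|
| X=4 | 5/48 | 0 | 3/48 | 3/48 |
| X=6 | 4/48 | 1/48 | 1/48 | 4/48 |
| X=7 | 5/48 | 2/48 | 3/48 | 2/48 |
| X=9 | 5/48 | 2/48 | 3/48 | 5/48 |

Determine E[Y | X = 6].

19/10

P(X = 6) = 5/24.
Σ Y·P over the event = 0·(4/48) + 1·(1/48) + 2·(1/48) + 4·(4/48) = 19/48.
E[Y | X = 6] = (19/48) / (5/24) = 19/10.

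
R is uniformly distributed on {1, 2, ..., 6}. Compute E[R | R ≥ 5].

11/2

Given R ≥ 5, R is equally likely to be any of {5, 6}.
E[R | R ≥ 5] = (5 + 6) / 2 = 11/2.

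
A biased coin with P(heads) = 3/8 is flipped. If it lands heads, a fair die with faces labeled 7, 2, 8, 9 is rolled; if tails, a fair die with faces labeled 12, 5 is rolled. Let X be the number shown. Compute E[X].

31/4

E[X | heads] = (7+2+8+9)/4 = 13/2.
E[X | tails] = (12+5)/2 = 17/2.
E[X] = (3/8)·(13/2) + (5/8)·(17/2) = 31/4.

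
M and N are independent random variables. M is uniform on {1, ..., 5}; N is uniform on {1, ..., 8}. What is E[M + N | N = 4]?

Outcomes with N = 4: (1,4), (2,4), (3,4), (4,4), (5,4), each with probability 1/40.
E[M + N | N = 4] = (5 + 6 + 7 + 8 + 9) / 5 = 7.

7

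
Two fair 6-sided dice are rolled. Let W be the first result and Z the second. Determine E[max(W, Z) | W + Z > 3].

P(W + Z > 3) = 11/12.
Summing max(W,Z)·P(x,y) over outcomes with W + Z > 3 gives 13/3.
E[max(W, Z) | W + Z > 3] = (13/3) / (11/12) = 52/11.

52/11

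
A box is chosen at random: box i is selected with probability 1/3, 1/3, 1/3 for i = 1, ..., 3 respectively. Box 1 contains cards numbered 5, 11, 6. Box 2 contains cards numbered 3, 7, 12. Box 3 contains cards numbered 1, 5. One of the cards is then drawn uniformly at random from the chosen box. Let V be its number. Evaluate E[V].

E[V | box 1] = (5+11+6)/3 = 22/3.
E[V | box 2] = (3+7+12)/3 = 22/3.
E[V | box 3] = (1+5)/2 = 3.
By the law of total expectation,
E[V] = (1/3)·(22/3) + (1/3)·(22/3) + (1/3)·(3) = 53/9.

53/9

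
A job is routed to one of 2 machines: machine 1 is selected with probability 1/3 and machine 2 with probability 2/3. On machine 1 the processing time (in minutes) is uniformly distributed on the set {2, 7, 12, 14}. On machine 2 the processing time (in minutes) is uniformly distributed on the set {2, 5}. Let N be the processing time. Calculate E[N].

E[N | machine 1] = (2+7+12+14)/4 = 35/4.
E[N | machine 2] = (2+5)/2 = 7/2.
By the law of total expectation,
E[N] = (1/3)·(35/4) + (2/3)·(7/2) = 21/4.

21/4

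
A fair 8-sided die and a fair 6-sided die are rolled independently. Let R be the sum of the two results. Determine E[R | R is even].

P(R is even) = 1/2.
Σ over the event: 2·1/48 + 4·1/16 + 6·5/48 + 8·1/8 + 10·5/48 + 12·1/16 + 14·1/48 = 4.
E[R | R is even] = (4) / (1/2) = 8.

8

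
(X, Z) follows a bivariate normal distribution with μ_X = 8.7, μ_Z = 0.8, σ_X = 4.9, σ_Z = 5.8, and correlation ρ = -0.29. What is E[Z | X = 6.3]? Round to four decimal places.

1.6238

E[Z | X=x] = μ_Z + ρ(σ_Z/σ_X)(x − μ_X) for jointly normal variables.
E[Z | X=6.3] = 0.8 + (-0.29)·(5.8/4.9)·(6.3 − (8.7)) = 0.8 + (-0.34327)·(-2.4) = 1.6238.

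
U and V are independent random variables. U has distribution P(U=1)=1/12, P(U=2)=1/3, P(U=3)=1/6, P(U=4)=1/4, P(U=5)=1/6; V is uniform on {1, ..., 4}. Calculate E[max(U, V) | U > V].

P(U > V) = 25/48.
Summing max(U,V)·P(x,y) over outcomes with U > V gives 2.
E[max(U, V) | U > V] = (2) / (25/48) = 96/25.

96/25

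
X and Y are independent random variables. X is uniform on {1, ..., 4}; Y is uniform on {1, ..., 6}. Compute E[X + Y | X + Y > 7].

26/3

Outcomes with X + Y > 7: (2,6), (3,5), (3,6), (4,4), (4,5), (4,6), each with probability 1/24.
E[X + Y | X + Y > 7] = (8 + 8 + 9 + 8 + 9 + 10) / 6 = 26/3.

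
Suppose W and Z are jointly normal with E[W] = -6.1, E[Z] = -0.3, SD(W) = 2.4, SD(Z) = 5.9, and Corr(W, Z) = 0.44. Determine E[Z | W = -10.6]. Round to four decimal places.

The regression of Z on W has slope ρ·σ_Z/σ_W and passes through (μ_W, μ_Z).
E[Z | W=-10.6] = -0.3 + (0.44)·(5.9/2.4)·(-10.6 − (-6.1)) = -0.3 + (1.08167)·(-4.5) = -5.1675.

-5.1675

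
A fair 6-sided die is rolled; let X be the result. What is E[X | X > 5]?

Given X > 5, X is equally likely to be any of {6}.
E[X | X > 5] = (6) / 1 = 6.

6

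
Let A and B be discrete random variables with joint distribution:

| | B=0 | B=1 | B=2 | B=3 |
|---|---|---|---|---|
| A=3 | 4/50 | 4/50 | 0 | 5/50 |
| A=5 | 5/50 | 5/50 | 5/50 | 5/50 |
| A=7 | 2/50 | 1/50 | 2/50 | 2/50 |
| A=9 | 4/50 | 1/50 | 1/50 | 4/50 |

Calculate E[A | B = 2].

6

P(B = 2) = 4/25.
Σ A·P over the event = 5·(5/50) + 7·(2/50) + 9·(1/50) = 24/25.
E[A | B = 2] = (24/25) / (4/25) = 6.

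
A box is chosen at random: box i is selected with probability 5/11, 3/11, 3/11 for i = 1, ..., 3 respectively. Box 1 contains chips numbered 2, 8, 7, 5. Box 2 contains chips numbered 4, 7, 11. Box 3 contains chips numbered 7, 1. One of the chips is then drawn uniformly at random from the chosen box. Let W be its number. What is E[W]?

123/22

E[W | box 1] = (2+8+7+5)/4 = 11/2.
E[W | box 2] = (4+7+11)/3 = 22/3.
E[W | box 3] = (7+1)/2 = 4.
E[W] = (5/11)·(11/2) + (3/11)·(22/3) + (3/11)·(4) = 123/22.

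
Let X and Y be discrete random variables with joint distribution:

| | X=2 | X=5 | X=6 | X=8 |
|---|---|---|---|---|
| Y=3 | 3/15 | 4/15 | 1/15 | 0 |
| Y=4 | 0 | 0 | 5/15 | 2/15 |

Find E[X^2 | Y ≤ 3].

P(Y ≤ 3) = 8/15.
Σ X^2·P over the event = 4·(3/15) + 25·(4/15) + 36·(1/15) = 148/15.
E[X^2 | Y ≤ 3] = (148/15) / (8/15) = 37/2.

37/2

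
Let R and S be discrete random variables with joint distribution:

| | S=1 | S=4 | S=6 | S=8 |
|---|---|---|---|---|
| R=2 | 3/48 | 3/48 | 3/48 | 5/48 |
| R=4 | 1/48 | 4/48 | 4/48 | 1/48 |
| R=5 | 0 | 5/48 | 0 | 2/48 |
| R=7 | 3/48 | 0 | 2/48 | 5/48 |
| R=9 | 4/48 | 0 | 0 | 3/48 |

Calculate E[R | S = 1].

P(S = 1) = 11/48.
Σ R·P over the event = 2·(3/48) + 4·(1/48) + 7·(3/48) + 9·(4/48) = 67/48.
E[R | S = 1] = (67/48) / (11/48) = 67/11.

67/11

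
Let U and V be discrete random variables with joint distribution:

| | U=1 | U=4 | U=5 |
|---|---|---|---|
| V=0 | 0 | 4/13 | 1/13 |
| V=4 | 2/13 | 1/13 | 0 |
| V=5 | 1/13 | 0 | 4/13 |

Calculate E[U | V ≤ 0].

21/5

P(V ≤ 0) = 5/13.
Σ U·P over the event = 4·(4/13) + 5·(1/13) = 21/13.
E[U | V ≤ 0] = (21/13) / (5/13) = 21/5.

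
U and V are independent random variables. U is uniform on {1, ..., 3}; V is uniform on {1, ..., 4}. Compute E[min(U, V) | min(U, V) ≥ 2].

Outcomes with min(U, V) ≥ 2: (2,2), (2,3), (2,4), (3,2), (3,3), (3,4), each with probability 1/12.
E[min(U, V) | min(U, V) ≥ 2] = (2 + 2 + 2 + 2 + 3 + 3) / 6 = 7/3.

7/3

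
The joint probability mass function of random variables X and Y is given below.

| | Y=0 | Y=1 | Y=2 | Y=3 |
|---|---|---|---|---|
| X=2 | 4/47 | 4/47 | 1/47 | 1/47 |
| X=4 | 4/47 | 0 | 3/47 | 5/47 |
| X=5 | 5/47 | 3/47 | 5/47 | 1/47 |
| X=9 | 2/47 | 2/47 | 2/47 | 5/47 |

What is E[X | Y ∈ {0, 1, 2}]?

33/7

P(Y ∈ {0, 1, 2}) = 35/47.
Summing X·P(X=x,Y=y) over the conditioning event gives 165/47.
E[X | Y ∈ {0, 1, 2}] = (165/47) / (35/47) = 33/7.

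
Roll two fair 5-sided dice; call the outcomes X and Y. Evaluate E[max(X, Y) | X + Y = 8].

Outcomes with X + Y = 8: (3,5), (4,4), (5,3), each with probability 1/25.
E[max(X, Y) | X + Y = 8] = (5 + 4 + 5) / 3 = 14/3.

14/3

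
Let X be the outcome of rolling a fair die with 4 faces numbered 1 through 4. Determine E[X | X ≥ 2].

3

Given X ≥ 2, X is equally likely to be any of {2, 3, 4}.
E[X | X ≥ 2] = (2 + 3 + 4) / 3 = 3.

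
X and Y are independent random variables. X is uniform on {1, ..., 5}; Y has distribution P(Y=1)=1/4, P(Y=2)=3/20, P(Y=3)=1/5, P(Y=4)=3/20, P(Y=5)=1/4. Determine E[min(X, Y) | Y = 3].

12/5

P(Y = 3) = 1/5.
Summing min(X,Y)·P(x,y) over outcomes with Y = 3 gives 12/25.
E[min(X, Y) | Y = 3] = (12/25) / (1/5) = 12/5.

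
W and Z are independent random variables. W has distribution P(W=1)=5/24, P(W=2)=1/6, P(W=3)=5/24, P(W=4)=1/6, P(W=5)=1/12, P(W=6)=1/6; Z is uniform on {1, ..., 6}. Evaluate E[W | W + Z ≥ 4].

45/13

P(W + Z ≥ 4) = 65/72.
Summing W·P(x,y) over outcomes with W + Z ≥ 4 gives 25/8.
E[W | W + Z ≥ 4] = (25/8) / (65/72) = 45/13.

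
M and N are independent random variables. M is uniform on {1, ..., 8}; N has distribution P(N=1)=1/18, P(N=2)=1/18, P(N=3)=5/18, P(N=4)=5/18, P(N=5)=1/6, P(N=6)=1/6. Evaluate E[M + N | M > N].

P(M > N) = 73/144.
Summing (M+N)·P(x,y) over outcomes with M > N gives 79/16.
E[M + N | M > N] = (79/16) / (73/144) = 711/73.

711/73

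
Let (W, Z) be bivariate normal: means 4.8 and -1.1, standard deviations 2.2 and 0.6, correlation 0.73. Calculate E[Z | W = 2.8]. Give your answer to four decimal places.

-1.4982

E[Z | W=x] = μ_Z + ρ(σ_Z/σ_W)(x − μ_W) for jointly normal variables.
E[Z | W=2.8] = -1.1 + (0.73)·(0.6/2.2)·(2.8 − (4.8)) = -1.1 + (0.19909)·(-2) = -1.4982.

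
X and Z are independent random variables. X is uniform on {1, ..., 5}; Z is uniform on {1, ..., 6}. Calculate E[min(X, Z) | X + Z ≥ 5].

P(X + Z ≥ 5) = 4/5.
Summing min(X,Z)·P(x,y) over outcomes with X + Z ≥ 5 gives 21/10.
E[min(X, Z) | X + Z ≥ 5] = (21/10) / (4/5) = 21/8.

21/8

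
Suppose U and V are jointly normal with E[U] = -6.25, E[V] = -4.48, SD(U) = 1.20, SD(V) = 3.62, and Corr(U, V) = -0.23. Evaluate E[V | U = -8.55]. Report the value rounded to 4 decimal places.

-2.8842

For a bivariate normal, E[V | U=x] = μ_V + ρ·(σ_V/σ_U)·(x − μ_U).
E[V | U=-8.55] = -4.48 + (-0.23)·(3.62/1.20)·(-8.55 − (-6.25)) = -4.48 + (-0.69383)·(-2.3) = -2.8842.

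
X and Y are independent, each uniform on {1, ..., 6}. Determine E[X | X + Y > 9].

16/3

Outcomes with X + Y > 9: (4,6), (5,5), (5,6), (6,4), (6,5), (6,6), each with probability 1/36.
E[X | X + Y > 9] = (4 + 5 + 5 + 6 + 6 + 6) / 6 = 16/3.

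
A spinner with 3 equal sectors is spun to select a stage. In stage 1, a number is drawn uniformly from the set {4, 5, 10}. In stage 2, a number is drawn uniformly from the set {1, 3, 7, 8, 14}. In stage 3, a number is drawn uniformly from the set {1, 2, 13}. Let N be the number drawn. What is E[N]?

E[N | stage 1] = (4+5+10)/3 = 19/3.
E[N | stage 2] = (1+3+7+8+14)/5 = 33/5.
E[N | stage 3] = (1+2+13)/3 = 16/3.
By the law of total expectation,
E[N] = (1/3)·(19/3) + (1/3)·(33/5) + (1/3)·(16/3) = 274/45.

274/45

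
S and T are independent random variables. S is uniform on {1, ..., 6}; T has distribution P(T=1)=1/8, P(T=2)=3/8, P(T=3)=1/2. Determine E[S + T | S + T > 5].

P(S + T > 5) = 9/16.
Summing (S+T)·P(x,y) over outcomes with S + T > 5 gives 49/12.
E[S + T | S + T > 5] = (49/12) / (9/16) = 196/27.

196/27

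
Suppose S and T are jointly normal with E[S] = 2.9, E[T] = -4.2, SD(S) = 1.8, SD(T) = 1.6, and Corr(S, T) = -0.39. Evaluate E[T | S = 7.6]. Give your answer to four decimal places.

E[T | S=x] = μ_T + ρ(σ_T/σ_S)(x − μ_S) for jointly normal variables.
E[T | S=7.6] = -4.2 + (-0.39)·(1.6/1.8)·(7.6 − (2.9)) = -4.2 + (-0.34667)·(4.7) = -5.8293.

-5.8293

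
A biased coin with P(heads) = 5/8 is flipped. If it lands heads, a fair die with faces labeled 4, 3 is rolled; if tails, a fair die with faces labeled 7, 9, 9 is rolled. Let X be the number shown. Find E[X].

E[X | heads] = (4+3)/2 = 7/2.
E[X | tails] = (7+9+9)/3 = 25/3.
By the law of total expectation,
E[X] = (5/8)·(7/2) + (3/8)·(25/3) = 85/16.

85/16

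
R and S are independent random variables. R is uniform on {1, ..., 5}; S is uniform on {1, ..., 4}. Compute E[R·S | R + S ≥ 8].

Outcomes with R + S ≥ 8: (4,4), (5,3), (5,4), each with probability 1/20.
E[R·S | R + S ≥ 8] = (16 + 15 + 20) / 3 = 17.

17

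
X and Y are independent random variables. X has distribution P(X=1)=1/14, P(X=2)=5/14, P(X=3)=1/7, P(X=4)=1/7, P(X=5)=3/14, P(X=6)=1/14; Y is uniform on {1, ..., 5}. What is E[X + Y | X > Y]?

P(X > Y) = 16/35.
Summing (X+Y)·P(x,y) over outcomes with X > Y gives 102/35.
E[X + Y | X > Y] = (102/35) / (16/35) = 51/8.

51/8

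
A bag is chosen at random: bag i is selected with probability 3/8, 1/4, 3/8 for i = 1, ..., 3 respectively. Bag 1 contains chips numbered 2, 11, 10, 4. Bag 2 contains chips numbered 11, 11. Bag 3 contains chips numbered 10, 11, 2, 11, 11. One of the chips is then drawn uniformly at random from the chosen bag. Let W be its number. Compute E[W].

E[W | bag 1] = (2+11+10+4)/4 = 27/4.
E[W | bag 2] = (11+11)/2 = 11.
E[W | bag 3] = (10+11+2+11+11)/5 = 9.
By the law of total expectation,
E[W] = (3/8)·(27/4) + (1/4)·(11) + (3/8)·(9) = 277/32.

277/32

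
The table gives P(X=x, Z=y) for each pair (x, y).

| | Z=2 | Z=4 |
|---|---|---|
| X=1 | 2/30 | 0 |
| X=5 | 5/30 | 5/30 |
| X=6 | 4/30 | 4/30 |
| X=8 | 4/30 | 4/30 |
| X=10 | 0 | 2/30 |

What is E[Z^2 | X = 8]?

P(X = 8) = 4/15.
Σ Z^2·P over the event = 4·(4/30) + 16·(4/30) = 8/3.
E[Z^2 | X = 8] = (8/3) / (4/15) = 10.

10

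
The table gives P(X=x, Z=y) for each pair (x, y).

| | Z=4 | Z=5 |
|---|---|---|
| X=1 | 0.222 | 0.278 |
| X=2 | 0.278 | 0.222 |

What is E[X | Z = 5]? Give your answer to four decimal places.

1.4440

P(Z = 5) = 0.500.
Σ X·P over the event = 1·(0.278) + 2·(0.222) = 0.722.
E[X | Z = 5] = (0.722) / (0.500) = 1.4440.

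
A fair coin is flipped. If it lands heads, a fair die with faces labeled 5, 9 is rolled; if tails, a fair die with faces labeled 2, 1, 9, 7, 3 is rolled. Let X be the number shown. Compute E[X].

57/10

E[X | heads] = (5+9)/2 = 7.
E[X | tails] = (2+1+9+7+3)/5 = 22/5.
By the law of total expectation,
E[X] = (1/2)·(7) + (1/2)·(22/5) = 57/10.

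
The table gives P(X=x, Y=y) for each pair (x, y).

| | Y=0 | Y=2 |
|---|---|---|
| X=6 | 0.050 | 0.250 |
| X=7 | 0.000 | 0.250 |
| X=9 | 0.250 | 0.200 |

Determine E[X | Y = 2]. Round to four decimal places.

7.2143

P(Y = 2) = 0.700.
Σ X·P over the event = 6·(0.250) + 7·(0.250) + 9·(0.200) = 5.050.
E[X | Y = 2] = (5.050) / (0.700) = 7.2143.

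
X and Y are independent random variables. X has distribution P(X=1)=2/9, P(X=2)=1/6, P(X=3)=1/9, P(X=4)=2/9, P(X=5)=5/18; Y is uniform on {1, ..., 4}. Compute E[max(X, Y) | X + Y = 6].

59/14

P(X + Y = 6) = 7/36.
Summing max(X,Y)·P(x,y) over outcomes with X + Y = 6 gives 59/72.
E[max(X, Y) | X + Y = 6] = (59/72) / (7/36) = 59/14.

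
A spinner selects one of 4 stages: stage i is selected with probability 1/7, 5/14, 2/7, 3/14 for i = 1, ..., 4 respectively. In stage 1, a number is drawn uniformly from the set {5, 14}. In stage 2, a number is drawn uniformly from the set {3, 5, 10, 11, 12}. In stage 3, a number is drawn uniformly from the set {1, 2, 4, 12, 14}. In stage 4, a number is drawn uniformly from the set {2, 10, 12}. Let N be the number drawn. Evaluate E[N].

E[N | stage 1] = (5+14)/2 = 19/2.
E[N | stage 2] = (3+5+10+11+12)/5 = 41/5.
E[N | stage 3] = (1+2+4+12+14)/5 = 33/5.
E[N | stage 4] = (2+10+12)/3 = 8.
By the law of total expectation,
E[N] = (1/7)·(19/2) + (5/14)·(41/5) + (2/7)·(33/5) + (3/14)·(8) = 276/35.

276/35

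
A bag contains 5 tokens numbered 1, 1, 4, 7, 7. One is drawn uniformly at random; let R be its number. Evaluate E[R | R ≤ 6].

2

P(R ≤ 6) = 3/5.
Σ over the event: 1·2/5 + 4·1/5 = 6/5.
E[R | R ≤ 6] = (6/5) / (3/5) = 2.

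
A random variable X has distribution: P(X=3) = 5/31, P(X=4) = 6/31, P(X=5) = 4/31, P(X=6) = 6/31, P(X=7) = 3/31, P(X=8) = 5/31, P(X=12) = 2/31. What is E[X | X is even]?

P(X is even) = 19/31.
Σ over the event: 4·6/31 + 6·6/31 + 8·5/31 + 12·2/31 = 4.
E[X | X is even] = (4) / (19/31) = 124/19.

124/19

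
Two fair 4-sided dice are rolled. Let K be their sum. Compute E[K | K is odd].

P(K is odd) = 1/2.
Σ over the event: 3·1/8 + 5·1/4 + 7·1/8 = 5/2.
E[K | K is odd] = (5/2) / (1/2) = 5.

5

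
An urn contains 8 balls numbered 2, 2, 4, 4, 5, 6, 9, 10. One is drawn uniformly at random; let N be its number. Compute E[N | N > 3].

19/3

P(N > 3) = 3/4.
Σ over the event: 4·1/4 + 5·1/8 + 6·1/8 + 9·1/8 + 10·1/8 = 19/4.
E[N | N > 3] = (19/4) / (3/4) = 19/3.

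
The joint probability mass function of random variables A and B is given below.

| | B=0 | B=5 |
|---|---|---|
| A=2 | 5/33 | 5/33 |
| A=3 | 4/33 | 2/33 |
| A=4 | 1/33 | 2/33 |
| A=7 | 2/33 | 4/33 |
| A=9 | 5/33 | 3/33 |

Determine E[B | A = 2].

5/2

P(A = 2) = 10/33.
Σ B·P over the event = 0·(5/33) + 5·(5/33) = 25/33.
E[B | A = 2] = (25/33) / (10/33) = 5/2.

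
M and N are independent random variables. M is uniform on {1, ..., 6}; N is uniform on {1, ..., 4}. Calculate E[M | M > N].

32/7

P(M > N) = 7/12.
Summing M·P(x,y) over outcomes with M > N gives 8/3.
E[M | M > N] = (8/3) / (7/12) = 32/7.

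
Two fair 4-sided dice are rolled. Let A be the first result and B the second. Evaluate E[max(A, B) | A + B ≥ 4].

P(A + B ≥ 4) = 13/16.
Summing max(A,B)·P(x,y) over outcomes with A + B ≥ 4 gives 45/16.
E[max(A, B) | A + B ≥ 4] = (45/16) / (13/16) = 45/13.

45/13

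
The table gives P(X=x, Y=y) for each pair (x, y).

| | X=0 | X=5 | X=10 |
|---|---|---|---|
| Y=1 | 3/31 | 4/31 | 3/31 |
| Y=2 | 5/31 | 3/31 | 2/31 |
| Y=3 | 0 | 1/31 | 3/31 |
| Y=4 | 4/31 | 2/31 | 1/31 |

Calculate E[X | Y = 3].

35/4

P(Y = 3) = 4/31.
Σ X·P over the event = 5·(1/31) + 10·(3/31) = 35/31.
E[X | Y = 3] = (35/31) / (4/31) = 35/4.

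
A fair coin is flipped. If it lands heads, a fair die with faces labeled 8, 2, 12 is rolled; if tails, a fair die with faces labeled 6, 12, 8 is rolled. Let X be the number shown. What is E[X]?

8

E[X | heads] = (8+2+12)/3 = 22/3.
E[X | tails] = (6+12+8)/3 = 26/3.
E[X] = (1/2)·(22/3) + (1/2)·(26/3) = 8.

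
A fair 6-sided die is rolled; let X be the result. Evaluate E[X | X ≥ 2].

Given X ≥ 2, X is equally likely to be any of {2, 3, 4, 5, 6}.
E[X | X ≥ 2] = (2 + 3 + 4 + 5 + 6) / 5 = 4.

4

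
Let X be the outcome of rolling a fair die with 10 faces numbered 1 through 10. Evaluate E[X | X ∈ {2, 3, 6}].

11/3

P(X ∈ {2, 3, 6}) = 3/10.
Σ over the event: 2·1/10 + 3·1/10 + 6·1/10 = 11/10.
E[X | X ∈ {2, 3, 6}] = (11/10) / (3/10) = 11/3.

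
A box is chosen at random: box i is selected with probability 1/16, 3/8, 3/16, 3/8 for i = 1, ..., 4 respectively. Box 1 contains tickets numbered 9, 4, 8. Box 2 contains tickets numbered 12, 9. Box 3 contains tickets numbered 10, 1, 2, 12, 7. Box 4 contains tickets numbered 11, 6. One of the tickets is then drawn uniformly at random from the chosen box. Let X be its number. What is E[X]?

E[X | box 1] = (9+4+8)/3 = 7.
E[X | box 2] = (12+9)/2 = 21/2.
E[X | box 3] = (10+1+2+12+7)/5 = 32/5.
E[X | box 4] = (11+6)/2 = 17/2.
E[X] = (1/16)·(7) + (3/8)·(21/2) + (3/16)·(32/5) + (3/8)·(17/2) = 701/80.

701/80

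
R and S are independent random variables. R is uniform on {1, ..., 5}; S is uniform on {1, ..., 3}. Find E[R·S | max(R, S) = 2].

Outcomes with max(R, S) = 2: (1,2), (2,1), (2,2), each with probability 1/15.
E[R·S | max(R, S) = 2] = (2 + 2 + 4) / 3 = 8/3.

8/3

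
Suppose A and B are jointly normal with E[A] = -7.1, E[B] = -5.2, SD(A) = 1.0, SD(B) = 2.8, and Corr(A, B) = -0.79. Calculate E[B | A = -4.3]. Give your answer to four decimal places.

For a bivariate normal, E[B | A=x] = μ_B + ρ·(σ_B/σ_A)·(x − μ_A).
E[B | A=-4.3] = -5.2 + (-0.79)·(2.8/1.0)·(-4.3 − (-7.1)) = -5.2 + (-2.212)·(2.8) = -11.3936.

-11.3936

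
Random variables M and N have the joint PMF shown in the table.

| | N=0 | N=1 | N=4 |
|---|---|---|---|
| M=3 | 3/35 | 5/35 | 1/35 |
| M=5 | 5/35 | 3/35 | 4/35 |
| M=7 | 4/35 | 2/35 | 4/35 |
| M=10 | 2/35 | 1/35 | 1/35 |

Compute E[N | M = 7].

P(M = 7) = 2/7.
Σ N·P over the event = 0·(4/35) + 1·(2/35) + 4·(4/35) = 18/35.
E[N | M = 7] = (18/35) / (2/7) = 9/5.

9/5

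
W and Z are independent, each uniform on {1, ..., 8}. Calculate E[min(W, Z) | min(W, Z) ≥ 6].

59/9

Outcomes with min(W, Z) ≥ 6: (6,6), (6,7), (6,8), (7,6), (7,7), (7,8), (8,6), (8,7), (8,8), each with probability 1/64.
E[min(W, Z) | min(W, Z) ≥ 6] = (6 + 6 + 6 + 6 + 7 + 7 + 6 + 7 + 8) / 9 = 59/9.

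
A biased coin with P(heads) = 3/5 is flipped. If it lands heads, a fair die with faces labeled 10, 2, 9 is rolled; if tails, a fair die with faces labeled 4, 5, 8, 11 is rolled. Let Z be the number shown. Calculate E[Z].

7

E[Z | heads] = (10+2+9)/3 = 7.
E[Z | tails] = (4+5+8+11)/4 = 7.
By the law of total expectation,
E[Z] = (3/5)·(7) + (2/5)·(7) = 7.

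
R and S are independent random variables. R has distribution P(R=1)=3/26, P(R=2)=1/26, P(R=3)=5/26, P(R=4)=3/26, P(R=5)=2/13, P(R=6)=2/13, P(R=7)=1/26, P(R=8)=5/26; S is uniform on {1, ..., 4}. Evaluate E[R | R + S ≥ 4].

P(R + S ≥ 4) = 97/104.
Summing R·P(x,y) over outcomes with R + S ≥ 4 gives 121/26.
E[R | R + S ≥ 4] = (121/26) / (97/104) = 484/97.

484/97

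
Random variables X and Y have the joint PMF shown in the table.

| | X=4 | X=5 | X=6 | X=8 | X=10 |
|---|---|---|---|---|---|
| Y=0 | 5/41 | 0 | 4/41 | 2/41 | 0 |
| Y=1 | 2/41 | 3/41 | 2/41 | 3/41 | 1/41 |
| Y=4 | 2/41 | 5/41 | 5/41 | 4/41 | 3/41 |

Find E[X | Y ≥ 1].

97/15

P(Y ≥ 1) = 30/41.
Summing X·P(X=x,Y=y) over the conditioning event gives 194/41.
E[X | Y ≥ 1] = (194/41) / (30/41) = 97/15.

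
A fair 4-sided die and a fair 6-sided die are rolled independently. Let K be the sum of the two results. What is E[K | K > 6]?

P(K > 6) = 5/12.
Σ over the event: 7·1/6 + 8·1/8 + 9·1/12 + 10·1/24 = 10/3.
E[K | K > 6] = (10/3) / (5/12) = 8.

8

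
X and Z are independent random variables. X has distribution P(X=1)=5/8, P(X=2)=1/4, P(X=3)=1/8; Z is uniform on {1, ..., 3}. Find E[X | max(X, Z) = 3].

9/5

P(max(X, Z) = 3) = 5/12.
Summing X·P(x,y) over outcomes with max(X, Z) = 3 gives 3/4.
E[X | max(X, Z) = 3] = (3/4) / (5/12) = 9/5.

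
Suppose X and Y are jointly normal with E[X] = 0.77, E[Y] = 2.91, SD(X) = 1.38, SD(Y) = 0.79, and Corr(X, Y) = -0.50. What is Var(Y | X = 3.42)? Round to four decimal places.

For a bivariate normal, Var(Y | X=x) = σ_Y²(1 − ρ²).
Var(Y | X=3.42) = (0.79)²·(1 − (-0.50)²) = 0.6241·0.75 = 0.4681.

0.4681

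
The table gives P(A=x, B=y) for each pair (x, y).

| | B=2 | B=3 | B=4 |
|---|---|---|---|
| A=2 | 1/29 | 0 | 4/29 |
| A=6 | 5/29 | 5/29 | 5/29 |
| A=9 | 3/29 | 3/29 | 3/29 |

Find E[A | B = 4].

65/12

P(B = 4) = 12/29.
Summing A·P(A=x,B=y) over the conditioning event gives 65/29.
E[A | B = 4] = (65/29) / (12/29) = 65/12.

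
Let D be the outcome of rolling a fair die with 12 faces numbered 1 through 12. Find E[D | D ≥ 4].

8

Given D ≥ 4, D is equally likely to be any of {4, 5, 6, 7, 8, 9, 10, 11, 12}.
E[D | D ≥ 4] = (4 + 5 + 6 + 7 + 8 + 9 + 10 + 11 + 12) / 9 = 8.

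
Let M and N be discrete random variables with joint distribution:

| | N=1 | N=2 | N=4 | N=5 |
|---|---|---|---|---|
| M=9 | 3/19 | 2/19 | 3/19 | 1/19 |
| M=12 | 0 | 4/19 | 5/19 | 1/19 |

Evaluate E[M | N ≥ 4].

P(N ≥ 4) = 10/19.
Summing M·P(M=x,N=y) over the conditioning event gives 108/19.
E[M | N ≥ 4] = (108/19) / (10/19) = 54/5.

54/5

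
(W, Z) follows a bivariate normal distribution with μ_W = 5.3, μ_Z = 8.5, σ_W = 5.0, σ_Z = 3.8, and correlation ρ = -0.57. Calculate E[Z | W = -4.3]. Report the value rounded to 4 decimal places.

12.6587

E[Z | W=x] = μ_Z + ρ(σ_Z/σ_W)(x − μ_W) for jointly normal variables.
E[Z | W=-4.3] = 8.5 + (-0.57)·(3.8/5.0)·(-4.3 − (5.3)) = 8.5 + (-0.4332)·(-9.6) = 12.6587.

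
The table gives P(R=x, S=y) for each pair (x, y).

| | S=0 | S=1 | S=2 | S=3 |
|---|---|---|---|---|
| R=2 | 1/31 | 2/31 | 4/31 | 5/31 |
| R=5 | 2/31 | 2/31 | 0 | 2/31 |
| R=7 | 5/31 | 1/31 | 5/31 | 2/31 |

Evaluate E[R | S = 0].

47/8

P(S = 0) = 8/31.
Σ R·P over the event = 2·(1/31) + 5·(2/31) + 7·(5/31) = 47/31.
E[R | S = 0] = (47/31) / (8/31) = 47/8.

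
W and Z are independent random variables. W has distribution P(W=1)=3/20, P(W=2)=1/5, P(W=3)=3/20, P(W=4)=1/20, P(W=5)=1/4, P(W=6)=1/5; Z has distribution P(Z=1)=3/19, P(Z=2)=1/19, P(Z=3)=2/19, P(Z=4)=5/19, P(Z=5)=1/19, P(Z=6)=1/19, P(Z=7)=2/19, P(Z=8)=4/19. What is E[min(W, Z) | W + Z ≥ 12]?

P(W + Z ≥ 12) = 31/190.
Summing min(W,Z)·P(x,y) over outcomes with W + Z ≥ 12 gives 167/190.
E[min(W, Z) | W + Z ≥ 12] = (167/190) / (31/190) = 167/31.

167/31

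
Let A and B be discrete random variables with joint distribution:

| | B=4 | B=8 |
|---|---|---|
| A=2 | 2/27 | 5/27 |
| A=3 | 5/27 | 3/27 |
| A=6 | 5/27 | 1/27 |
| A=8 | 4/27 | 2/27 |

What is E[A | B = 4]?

81/16

P(B = 4) = 16/27.
Σ A·P over the event = 2·(2/27) + 3·(5/27) + 6·(5/27) + 8·(4/27) = 3.
E[A | B = 4] = (3) / (16/27) = 81/16.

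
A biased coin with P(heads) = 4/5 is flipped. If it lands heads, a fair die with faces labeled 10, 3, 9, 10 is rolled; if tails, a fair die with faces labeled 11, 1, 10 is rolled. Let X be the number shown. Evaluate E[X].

118/15

E[X | heads] = (10+3+9+10)/4 = 8.
E[X | tails] = (11+1+10)/3 = 22/3.
By the law of total expectation,
E[X] = (4/5)·(8) + (1/5)·(22/3) = 118/15.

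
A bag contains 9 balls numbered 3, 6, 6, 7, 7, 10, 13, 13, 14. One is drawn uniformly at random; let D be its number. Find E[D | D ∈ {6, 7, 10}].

36/5

P(D ∈ {6, 7, 10}) = 5/9.
Σ over the event: 6·2/9 + 7·2/9 + 10·1/9 = 4.
E[D | D ∈ {6, 7, 10}] = (4) / (5/9) = 36/5.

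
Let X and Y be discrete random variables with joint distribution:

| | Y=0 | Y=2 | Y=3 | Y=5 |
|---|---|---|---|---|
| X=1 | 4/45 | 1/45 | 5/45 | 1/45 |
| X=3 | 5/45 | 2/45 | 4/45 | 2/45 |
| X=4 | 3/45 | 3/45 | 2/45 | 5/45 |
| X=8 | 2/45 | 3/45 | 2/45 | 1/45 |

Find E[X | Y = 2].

P(Y = 2) = 1/5.
Σ X·P over the event = 1·(1/45) + 3·(2/45) + 4·(3/45) + 8·(3/45) = 43/45.
E[X | Y = 2] = (43/45) / (1/5) = 43/9.

43/9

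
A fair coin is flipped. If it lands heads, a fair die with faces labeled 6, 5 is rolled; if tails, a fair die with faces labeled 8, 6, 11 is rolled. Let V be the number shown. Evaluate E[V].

83/12

E[V | heads] = (6+5)/2 = 11/2.
E[V | tails] = (8+6+11)/3 = 25/3.
E[V] = (1/2)·(11/2) + (1/2)·(25/3) = 83/12.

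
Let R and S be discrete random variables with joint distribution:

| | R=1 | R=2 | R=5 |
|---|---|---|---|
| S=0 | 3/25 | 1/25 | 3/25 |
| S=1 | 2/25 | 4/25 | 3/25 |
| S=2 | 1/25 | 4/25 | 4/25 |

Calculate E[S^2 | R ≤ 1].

P(R ≤ 1) = 6/25.
Σ S^2·P over the event = 0·(3/25) + 1·(2/25) + 4·(1/25) = 6/25.
E[S^2 | R ≤ 1] = (6/25) / (6/25) = 1.

1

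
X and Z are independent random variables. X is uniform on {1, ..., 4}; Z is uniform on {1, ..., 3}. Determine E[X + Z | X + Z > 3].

P(X + Z > 3) = 3/4.
Summing (X+Z)·P(x,y) over outcomes with X + Z > 3 gives 23/6.
E[X + Z | X + Z > 3] = (23/6) / (3/4) = 46/9.

46/9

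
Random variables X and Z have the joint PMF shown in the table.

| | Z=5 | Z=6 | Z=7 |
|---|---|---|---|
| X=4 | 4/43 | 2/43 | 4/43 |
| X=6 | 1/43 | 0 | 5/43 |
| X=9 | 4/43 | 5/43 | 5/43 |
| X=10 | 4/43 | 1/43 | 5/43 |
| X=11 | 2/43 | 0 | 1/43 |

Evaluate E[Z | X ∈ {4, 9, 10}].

P(X ∈ {4, 9, 10}) = 34/43.
Summing Z·P(X=x,Z=y) over the conditioning event gives 206/43.
E[Z | X ∈ {4, 9, 10}] = (206/43) / (34/43) = 103/17.

103/17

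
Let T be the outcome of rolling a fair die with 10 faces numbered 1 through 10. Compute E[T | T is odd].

Given T is odd, T is equally likely to be any of {1, 3, 5, 7, 9}.
E[T | T is odd] = (1 + 3 + 5 + 7 + 9) / 5 = 5.

5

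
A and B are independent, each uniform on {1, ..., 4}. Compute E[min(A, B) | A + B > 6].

P(A + B > 6) = 3/16.
Summing min(A,B)·P(x,y) over outcomes with A + B > 6 gives 5/8.
E[min(A, B) | A + B > 6] = (5/8) / (3/16) = 10/3.

10/3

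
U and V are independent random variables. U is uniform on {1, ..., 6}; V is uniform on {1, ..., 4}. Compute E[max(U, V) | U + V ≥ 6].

P(U + V ≥ 6) = 7/12.
Summing max(U,V)·P(x,y) over outcomes with U + V ≥ 6 gives 67/24.
E[max(U, V) | U + V ≥ 6] = (67/24) / (7/12) = 67/14.

67/14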